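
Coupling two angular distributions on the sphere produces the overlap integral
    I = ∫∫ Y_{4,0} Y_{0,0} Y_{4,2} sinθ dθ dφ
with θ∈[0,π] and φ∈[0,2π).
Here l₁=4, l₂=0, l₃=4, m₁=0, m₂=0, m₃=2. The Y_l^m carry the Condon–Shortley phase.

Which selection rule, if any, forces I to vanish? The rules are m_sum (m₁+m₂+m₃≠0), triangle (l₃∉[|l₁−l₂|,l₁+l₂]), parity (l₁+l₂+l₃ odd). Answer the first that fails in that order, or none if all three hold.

m_sum

Σmᵢ = 2  ✗
l₃∈[|l₁−l₂|,l₁+l₂]=[4,4], have l₃=4
Σlᵢ = 8 ⇒ even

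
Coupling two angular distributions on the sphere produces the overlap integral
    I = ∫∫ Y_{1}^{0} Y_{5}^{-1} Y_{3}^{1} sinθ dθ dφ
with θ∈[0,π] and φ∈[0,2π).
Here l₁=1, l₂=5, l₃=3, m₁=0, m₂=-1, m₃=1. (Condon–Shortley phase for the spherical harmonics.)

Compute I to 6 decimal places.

l₃=3 ∉ [4,6] — triangle fails ⇒ I = 0

0.000000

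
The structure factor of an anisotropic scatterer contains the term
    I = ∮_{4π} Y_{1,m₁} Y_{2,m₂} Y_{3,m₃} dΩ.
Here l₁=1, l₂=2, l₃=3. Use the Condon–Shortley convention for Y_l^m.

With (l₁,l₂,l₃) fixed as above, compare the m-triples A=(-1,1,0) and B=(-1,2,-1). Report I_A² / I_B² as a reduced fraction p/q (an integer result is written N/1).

3/1

Same 1,2,3: normalisation and zero-m 3j drop out of the ratio.
A: Δ: 0! 2! 4! / 7! → 1/105; sum: t=0:+1/12 = 1/12; 3j²(1 2 3; -1 1 0) = Δ·Π!·Σ² = 1/35  (sign -1)
B: Δ: 0! 2! 4! / 7! → 1/105; sum: t=0:+1/48 = 1/48; 3j²(1 2 3; -1 2 -1) = Δ·Π!·Σ² = 1/105  (sign +1)
I_A²/I_B² = (1/35)/(1/105) = 3/1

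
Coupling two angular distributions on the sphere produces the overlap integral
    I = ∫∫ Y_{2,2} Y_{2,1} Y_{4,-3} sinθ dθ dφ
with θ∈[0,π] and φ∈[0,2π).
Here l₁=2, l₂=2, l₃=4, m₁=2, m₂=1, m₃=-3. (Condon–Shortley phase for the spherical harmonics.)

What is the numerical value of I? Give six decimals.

m-sum 0 ✓  L=8 even ✓  0≤4≤4 ✓
Π(2lᵢ+1) = 5×5×9 = 225
triangle coeff Δ(2,2,4) = 1/630
Σ_t [0,0]: t=0:+1/16 = 1/16
(3j)²=2/35 [(2 2 4; 0 0 0)], sign=+1
Σ_t [0,0]: t=0:+1/144 = 1/144
(3j)²=1/18 [(2 2 4; 2 1 -3)], sign=-1
⇒ 4πI² = 5/7
I = (-1)√(5/7/(4π)) = -0.23841361

-0.238414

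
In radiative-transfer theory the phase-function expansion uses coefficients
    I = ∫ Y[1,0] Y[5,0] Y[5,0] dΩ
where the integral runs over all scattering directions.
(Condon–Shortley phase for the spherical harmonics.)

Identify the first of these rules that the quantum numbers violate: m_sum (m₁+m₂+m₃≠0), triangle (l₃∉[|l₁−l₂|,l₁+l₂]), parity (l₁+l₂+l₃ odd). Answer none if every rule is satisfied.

parity

m₁+m₂+m₃ = 0 + 0 + 0 = 0  ✓
triangle: |1−5|=4 ≤ l₃=5 ≤ 1+5=6  ✓
parity: l₁+l₂+l₃ = 11 is odd  ✗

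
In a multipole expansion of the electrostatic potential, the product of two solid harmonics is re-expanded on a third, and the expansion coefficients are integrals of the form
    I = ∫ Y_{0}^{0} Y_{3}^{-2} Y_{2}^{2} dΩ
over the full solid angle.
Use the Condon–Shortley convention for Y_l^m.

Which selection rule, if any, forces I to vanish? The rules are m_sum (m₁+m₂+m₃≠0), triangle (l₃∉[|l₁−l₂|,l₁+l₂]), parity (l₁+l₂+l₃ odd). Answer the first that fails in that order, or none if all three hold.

triangle

azimuthal sum: 0 − 2 + 2 = 0  ✓
3 ≤ 2 ≤ 3 (triangle on l)  ✗
L = 0 + 3 + 2 = 5 (odd)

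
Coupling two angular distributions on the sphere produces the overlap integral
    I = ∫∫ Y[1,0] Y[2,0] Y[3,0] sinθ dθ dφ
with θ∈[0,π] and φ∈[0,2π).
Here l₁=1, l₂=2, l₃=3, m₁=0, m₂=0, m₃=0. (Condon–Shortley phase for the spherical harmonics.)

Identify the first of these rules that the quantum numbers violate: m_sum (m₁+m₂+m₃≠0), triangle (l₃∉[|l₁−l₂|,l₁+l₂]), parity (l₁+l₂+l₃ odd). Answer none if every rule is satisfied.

none

m₁+m₂+m₃ = 0 + 0 + 0 = 0  ✓
triangle: |1−2|=1 ≤ l₃=3 ≤ 1+2=3  ✓
parity: l₁+l₂+l₃ = 6 is even  ✓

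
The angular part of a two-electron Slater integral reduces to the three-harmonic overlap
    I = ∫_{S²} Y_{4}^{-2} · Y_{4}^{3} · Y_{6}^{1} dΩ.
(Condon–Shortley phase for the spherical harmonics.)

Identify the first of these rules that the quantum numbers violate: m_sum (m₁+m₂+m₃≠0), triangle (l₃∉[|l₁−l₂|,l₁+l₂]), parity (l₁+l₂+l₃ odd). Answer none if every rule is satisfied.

m_sum

m₁+m₂+m₃ = -2 + 3 + 1 = 2  ✗
triangle: |4−4|=0 ≤ l₃=6 ≤ 4+4=8
parity: l₁+l₂+l₃ = 14 is even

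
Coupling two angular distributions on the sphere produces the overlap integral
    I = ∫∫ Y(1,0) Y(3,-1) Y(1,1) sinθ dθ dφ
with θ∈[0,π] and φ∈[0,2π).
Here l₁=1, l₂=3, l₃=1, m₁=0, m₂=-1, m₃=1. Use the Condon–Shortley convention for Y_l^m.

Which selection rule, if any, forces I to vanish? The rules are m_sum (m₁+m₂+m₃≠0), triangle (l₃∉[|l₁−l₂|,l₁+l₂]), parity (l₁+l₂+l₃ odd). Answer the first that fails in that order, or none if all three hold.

triangle

Σmᵢ = 0  ✓
l₃∈[|l₁−l₂|,l₁+l₂]=[2,4], have l₃=1  ✗
Σlᵢ = 5 ⇒ odd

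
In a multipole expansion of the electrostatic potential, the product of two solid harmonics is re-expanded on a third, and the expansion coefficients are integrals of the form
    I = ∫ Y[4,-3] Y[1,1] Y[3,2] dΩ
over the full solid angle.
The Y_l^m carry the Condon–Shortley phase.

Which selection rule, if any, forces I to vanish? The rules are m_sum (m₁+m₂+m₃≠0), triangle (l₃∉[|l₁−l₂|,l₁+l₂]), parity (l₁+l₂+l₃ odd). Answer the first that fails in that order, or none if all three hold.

m₁+m₂+m₃ = -3 + 1 + 2 = 0  ✓
triangle: |4−1|=3 ≤ l₃=3 ≤ 4+1=5  ✓
parity: l₁+l₂+l₃ = 8 is even  ✓

none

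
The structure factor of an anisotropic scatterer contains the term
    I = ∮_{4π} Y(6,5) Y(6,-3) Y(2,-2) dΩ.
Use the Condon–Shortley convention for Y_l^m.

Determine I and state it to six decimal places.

m-sum 0 ✓  L=14 even ✓  0≤2≤12 ✓
Π(2lᵢ+1) = 13×13×5 = 845
triangle coeff Δ(6,6,2) = 1/90090
Σ_t [4,6]: t=4:+1/69120 t=5:−1/14400 t=6:+1/69120 = -7/172800
(3j)²=14/715 [(6 6 2; 0 0 0)], sign=-1
Σ_t [1,1]: t=1:−1/1451520 = -1/1451520
(3j)²=1/91 [(6 6 2; 5 -3 -2)], sign=-1
⇒ 4πI² = 2/11
I = (+1)√(2/11/(4π)) = 0.12028562

0.120286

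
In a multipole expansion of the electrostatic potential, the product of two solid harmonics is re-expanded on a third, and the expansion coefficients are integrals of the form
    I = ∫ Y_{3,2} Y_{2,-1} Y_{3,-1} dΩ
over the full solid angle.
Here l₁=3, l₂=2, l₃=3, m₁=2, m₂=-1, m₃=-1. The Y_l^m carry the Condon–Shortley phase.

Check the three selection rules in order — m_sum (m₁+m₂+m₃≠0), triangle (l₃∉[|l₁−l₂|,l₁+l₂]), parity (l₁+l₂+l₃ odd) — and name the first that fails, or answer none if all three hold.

none

m₁+m₂+m₃ = 2 − 1 − 1 = 0  ✓
triangle: |3−2|=1 ≤ l₃=3 ≤ 3+2=5  ✓
parity: l₁+l₂+l₃ = 8 is even  ✓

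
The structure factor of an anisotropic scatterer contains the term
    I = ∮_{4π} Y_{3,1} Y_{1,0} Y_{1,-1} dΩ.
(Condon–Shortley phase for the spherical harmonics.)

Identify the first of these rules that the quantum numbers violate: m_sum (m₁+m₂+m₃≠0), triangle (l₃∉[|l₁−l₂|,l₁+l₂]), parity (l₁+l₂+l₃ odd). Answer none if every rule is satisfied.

azimuthal sum: 1 + 0 − 1 = 0  ✓
2 ≤ 1 ≤ 4 (triangle on l)  ✗
L = 3 + 1 + 1 = 5 (odd)

triangle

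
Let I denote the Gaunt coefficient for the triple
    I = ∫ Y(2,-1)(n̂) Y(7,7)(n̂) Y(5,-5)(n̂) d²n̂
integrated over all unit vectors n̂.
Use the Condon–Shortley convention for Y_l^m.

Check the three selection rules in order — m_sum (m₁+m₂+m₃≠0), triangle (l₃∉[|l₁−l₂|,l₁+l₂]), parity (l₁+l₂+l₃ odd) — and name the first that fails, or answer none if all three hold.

azimuthal sum: -1 + 7 − 5 = 1  ✗
5 ≤ 5 ≤ 9 (triangle on l)
L = 2 + 7 + 5 = 14 (even)

m_sum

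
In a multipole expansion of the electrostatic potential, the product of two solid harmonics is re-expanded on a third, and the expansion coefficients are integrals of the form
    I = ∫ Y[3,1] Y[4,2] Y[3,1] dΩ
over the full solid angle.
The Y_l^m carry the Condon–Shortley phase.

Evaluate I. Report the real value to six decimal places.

0.000000

m-sum = 1 + 2 + 1 = 4 ≠ 0 ⇒ I = 0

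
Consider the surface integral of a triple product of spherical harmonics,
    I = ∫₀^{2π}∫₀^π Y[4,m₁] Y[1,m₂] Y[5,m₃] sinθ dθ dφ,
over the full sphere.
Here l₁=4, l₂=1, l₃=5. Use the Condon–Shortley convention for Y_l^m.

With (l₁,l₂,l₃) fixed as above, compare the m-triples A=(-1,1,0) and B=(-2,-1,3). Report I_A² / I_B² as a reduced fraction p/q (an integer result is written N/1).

5/14

Shared (l₁,l₂,l₃)=(4,1,5): N and (l;000)² cancel in I_A²/I_B².
A: Δ = 0!·8!·2!/11! = 1/495; Racah Σ t=0..0: t=0:+1/1440 = 1/1440; ⇒ 3j(4 1 5; -1 1 0)² = 2/99, sgn -1
B: Δ = 0!·8!·2!/11! = 1/495; Racah Σ t=0..0: t=0:+1/2880 = 1/2880; ⇒ 3j(4 1 5; -2 -1 3)² = 28/495, sgn +1
I_A²/I_B² = (2/99)/(28/495) = 5/14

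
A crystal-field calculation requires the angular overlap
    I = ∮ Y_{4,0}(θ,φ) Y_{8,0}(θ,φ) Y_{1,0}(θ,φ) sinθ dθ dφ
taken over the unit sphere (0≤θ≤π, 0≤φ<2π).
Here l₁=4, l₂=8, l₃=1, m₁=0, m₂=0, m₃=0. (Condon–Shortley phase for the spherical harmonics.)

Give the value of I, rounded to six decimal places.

0.000000

l₃=1 ∉ [4,12] — triangle fails ⇒ I = 0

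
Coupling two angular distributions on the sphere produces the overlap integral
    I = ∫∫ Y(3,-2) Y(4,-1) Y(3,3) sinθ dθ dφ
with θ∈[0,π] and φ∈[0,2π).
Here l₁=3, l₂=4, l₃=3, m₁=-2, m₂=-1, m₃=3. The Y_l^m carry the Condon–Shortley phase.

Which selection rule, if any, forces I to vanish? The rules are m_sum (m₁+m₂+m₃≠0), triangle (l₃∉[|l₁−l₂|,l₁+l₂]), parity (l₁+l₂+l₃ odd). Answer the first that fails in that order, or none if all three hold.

Σmᵢ = 0  ✓
l₃∈[|l₁−l₂|,l₁+l₂]=[1,7], have l₃=3  ✓
Σlᵢ = 10 ⇒ even  ✓

none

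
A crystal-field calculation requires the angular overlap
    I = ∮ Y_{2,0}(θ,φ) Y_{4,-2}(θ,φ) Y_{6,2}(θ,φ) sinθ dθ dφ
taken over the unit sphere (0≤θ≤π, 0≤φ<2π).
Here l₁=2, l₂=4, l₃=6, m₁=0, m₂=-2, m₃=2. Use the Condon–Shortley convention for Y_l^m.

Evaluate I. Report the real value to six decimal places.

Checks pass: Σm=0; 12 even; l₃=6∈[2,6].
(2·2+1)(2·4+1)(2·6+1) = 585
Δ: 0! 4! 8! / 13! → 1/6435
sum: t=0:+1/2304 = 1/2304
3j²(2 4 6; 0 0 0) = Δ·Π!·Σ² = 5/143  (sign +1)
sum: t=0:+1/5760 = 1/5760
3j²(2 4 6; 0 -2 2) = Δ·Π!·Σ² = 56/2145  (sign +1)
combine: 4πI² = 585·5/143·56/2145 = 840/1573
take √, sign +1: I = 0.20614383

0.206144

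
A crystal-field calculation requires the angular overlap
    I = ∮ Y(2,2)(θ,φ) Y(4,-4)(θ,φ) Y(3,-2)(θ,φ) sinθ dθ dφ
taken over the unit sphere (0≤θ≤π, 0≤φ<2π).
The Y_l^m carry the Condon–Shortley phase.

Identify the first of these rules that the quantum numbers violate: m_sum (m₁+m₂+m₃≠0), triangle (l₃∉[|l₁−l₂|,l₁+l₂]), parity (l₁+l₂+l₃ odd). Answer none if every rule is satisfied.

m_sum

azimuthal sum: 2 − 4 − 2 = -4  ✗
2 ≤ 3 ≤ 6 (triangle on l)
L = 2 + 4 + 3 = 9 (odd)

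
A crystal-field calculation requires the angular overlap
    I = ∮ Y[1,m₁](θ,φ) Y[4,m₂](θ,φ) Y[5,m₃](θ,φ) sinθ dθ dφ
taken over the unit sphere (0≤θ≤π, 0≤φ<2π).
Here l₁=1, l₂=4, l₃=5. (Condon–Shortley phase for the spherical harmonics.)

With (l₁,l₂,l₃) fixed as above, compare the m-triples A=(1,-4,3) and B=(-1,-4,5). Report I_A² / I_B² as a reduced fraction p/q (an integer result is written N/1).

1/45

Same 1,4,5: normalisation and zero-m 3j drop out of the ratio.
A: Δ: 0! 2! 8! / 11! → 1/495; sum: t=0:+1/80640 = 1/80640; 3j²(1 4 5; 1 -4 3) = Δ·Π!·Σ² = 1/495  (sign +1)
B: Δ: 0! 2! 8! / 11! → 1/495; sum: t=0:+1/80640 = 1/80640; 3j²(1 4 5; -1 -4 5) = Δ·Π!·Σ² = 1/11  (sign +1)
I_A²/I_B² = (1/495)/(1/11) = 1/45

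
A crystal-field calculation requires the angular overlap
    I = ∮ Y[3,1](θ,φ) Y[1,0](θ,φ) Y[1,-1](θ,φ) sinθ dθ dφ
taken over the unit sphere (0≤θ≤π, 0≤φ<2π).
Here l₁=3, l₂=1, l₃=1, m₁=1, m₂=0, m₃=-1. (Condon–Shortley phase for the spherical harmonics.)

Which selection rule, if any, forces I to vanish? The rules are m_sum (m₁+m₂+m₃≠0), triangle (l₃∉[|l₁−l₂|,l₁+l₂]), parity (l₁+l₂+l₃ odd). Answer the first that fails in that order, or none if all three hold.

m₁+m₂+m₃ = 1 + 0 − 1 = 0  ✓
triangle: |3−1|=2 ≤ l₃=1 ≤ 3+1=4  ✗
parity: l₁+l₂+l₃ = 5 is odd

triangle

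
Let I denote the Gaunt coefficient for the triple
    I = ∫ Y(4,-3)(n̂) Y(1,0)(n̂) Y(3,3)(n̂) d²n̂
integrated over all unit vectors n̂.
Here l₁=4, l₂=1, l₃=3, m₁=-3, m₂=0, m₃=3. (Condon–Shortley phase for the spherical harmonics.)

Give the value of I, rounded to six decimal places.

-0.162868

Checks pass: Σm=0; 8 even; l₃=3∈[3,5].
(2·4+1)(2·1+1)(2·3+1) = 189
Δ: 2! 6! 0! / 9! → 1/252
sum: t=1:−1/36 = -1/36
3j²(4 1 3; 0 0 0) = Δ·Π!·Σ² = 4/63  (sign +1)
sum: t=1:−1/720 = -1/720
3j²(4 1 3; -3 0 3) = Δ·Π!·Σ² = 1/36  (sign -1)
combine: 4πI² = 189·4/63·1/36 = 1/3
take √, sign -1: I = -0.16286750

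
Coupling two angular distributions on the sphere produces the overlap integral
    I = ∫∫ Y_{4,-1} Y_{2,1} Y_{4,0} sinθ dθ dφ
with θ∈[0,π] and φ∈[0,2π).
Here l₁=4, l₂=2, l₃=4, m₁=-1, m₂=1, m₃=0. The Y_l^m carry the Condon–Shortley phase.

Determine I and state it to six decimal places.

Rules hold: Σm=0, L=10 even, 2≤4≤6.
N = 9·5·9 = 405
Δ = 2!·6!·2!/11! = 1/13860
Racah Σ t=0..2: t=0:+1/192 t=1:−1/36 t=2:+1/192 = -5/288
⇒ 3j(4 2 4; 0 0 0)² = 20/693, sgn -1
Racah Σ t=1..2: t=1:−1/96 t=2:+1/72 = 1/288
⇒ 3j(4 2 4; -1 1 0)² = 1/462, sgn +1
4πI² = N·(3j₀)²·(3jₘ)² = 150/5929
I = -1·√(0.0252994/4π) = -0.04486937

-0.044869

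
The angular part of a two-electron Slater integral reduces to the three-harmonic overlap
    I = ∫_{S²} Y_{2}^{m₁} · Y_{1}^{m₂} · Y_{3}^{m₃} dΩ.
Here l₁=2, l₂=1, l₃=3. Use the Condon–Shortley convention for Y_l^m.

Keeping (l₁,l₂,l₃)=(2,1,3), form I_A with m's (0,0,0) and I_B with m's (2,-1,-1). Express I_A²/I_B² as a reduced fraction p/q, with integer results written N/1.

Shared (l₁,l₂,l₃)=(2,1,3): N and (l;000)² cancel in I_A²/I_B².
A: Δ = 0!·4!·2!/7! = 1/105; Racah Σ t=0..0: t=0:+1/4 = 1/4; ⇒ 3j(2 1 3; 0 0 0)² = 3/35, sgn -1
B: Δ = 0!·4!·2!/7! = 1/105; Racah Σ t=0..0: t=0:+1/48 = 1/48; ⇒ 3j(2 1 3; 2 -1 -1)² = 1/105, sgn +1
I_A²/I_B² = (3/35)/(1/105) = 9/1

9/1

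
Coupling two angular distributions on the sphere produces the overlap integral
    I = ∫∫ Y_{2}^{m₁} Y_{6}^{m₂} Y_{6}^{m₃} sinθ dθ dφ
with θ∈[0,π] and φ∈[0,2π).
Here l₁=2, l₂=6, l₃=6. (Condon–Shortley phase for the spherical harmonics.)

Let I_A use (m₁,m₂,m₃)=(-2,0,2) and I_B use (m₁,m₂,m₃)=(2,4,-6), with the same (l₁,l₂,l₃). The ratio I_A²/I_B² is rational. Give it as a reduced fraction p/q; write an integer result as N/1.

Same 2,6,6: normalisation and zero-m 3j drop out of the ratio.
A: Δ: 2! 2! 10! / 15! → 1/90090; sum: t=2:+1/69120 = 1/69120; 3j²(2 6 6; -2 0 2) = Δ·Π!·Σ² = 4/143  (sign +1)
B: Δ: 2! 2! 10! / 15! → 1/90090; sum: t=0:+1/14515200 = 1/14515200; 3j²(2 6 6; 2 4 -6) = Δ·Π!·Σ² = 2/455  (sign +1)
I_A²/I_B² = (4/143)/(2/455) = 70/11

70/11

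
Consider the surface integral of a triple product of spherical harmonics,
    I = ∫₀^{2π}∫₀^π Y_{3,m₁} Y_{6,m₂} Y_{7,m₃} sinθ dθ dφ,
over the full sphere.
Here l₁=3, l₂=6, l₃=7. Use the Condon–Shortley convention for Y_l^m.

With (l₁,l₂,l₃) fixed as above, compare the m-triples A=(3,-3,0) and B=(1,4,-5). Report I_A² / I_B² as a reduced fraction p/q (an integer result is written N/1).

l's match ⇒ only the (l;m) 3-j factors differ between A and B.
A: triangle coeff Δ(3,6,7) = 1/2042040; Σ_t [0,0]: t=0:+1/1451520 = 1/1451520; (3j)²=45/4862 [(3 6 7; 3 -3 0)], sign=-1
B: triangle coeff Δ(3,6,7) = 1/2042040; Σ_t [0,2]: t=0:+1/29030400 t=1:−1/2177280 t=2:+1/3870720 = -29/174182400; (3j)²=841/185640 [(3 6 7; 1 4 -5)], sign=-1
I_A²/I_B² = (45/4862)/(841/185640) = 18900/9251

18900/9251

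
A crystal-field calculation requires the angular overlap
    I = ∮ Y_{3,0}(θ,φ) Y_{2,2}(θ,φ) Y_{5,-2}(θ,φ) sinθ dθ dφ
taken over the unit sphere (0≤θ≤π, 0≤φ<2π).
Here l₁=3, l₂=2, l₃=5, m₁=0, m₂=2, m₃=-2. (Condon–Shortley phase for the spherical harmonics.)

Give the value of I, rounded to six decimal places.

Rules hold: Σm=0, L=10 even, 1≤5≤5.
N = 7·5·11 = 385
Δ = 0!·6!·4!/11! = 1/2310
Racah Σ t=0..0: t=0:+1/144 = 1/144
⇒ 3j(3 2 5; 0 0 0)² = 10/231, sgn -1
Racah Σ t=0..0: t=0:+1/864 = 1/864
⇒ 3j(3 2 5; 0 2 -2)² = 1/66, sgn -1
4πI² = N·(3j₀)²·(3jₘ)² = 25/99
I = +1·√(0.252525/4π) = 0.14175797

0.141758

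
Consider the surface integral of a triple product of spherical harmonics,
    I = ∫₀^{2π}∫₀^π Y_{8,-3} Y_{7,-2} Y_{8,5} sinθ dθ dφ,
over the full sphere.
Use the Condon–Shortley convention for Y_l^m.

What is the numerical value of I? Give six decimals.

0.000000

L=23 odd ⇒ parity kills the (l;000) factor ⇒ I = 0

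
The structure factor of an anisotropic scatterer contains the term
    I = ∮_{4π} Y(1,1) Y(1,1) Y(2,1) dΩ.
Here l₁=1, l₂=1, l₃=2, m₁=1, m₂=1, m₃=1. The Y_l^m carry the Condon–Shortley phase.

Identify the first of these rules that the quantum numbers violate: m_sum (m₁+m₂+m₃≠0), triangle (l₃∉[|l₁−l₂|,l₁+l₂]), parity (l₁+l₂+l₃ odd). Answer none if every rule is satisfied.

Σmᵢ = 3  ✗
l₃∈[|l₁−l₂|,l₁+l₂]=[0,2], have l₃=2
Σlᵢ = 4 ⇒ even

m_sum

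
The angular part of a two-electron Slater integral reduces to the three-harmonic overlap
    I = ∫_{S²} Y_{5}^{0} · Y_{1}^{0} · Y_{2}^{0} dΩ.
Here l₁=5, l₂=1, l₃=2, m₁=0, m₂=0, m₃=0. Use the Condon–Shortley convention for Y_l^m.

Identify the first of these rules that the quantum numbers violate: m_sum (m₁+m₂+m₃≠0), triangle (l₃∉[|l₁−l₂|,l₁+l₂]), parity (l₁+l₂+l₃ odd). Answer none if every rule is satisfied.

triangle

azimuthal sum: 0 + 0 + 0 = 0  ✓
4 ≤ 2 ≤ 6 (triangle on l)  ✗
L = 5 + 1 + 2 = 8 (even)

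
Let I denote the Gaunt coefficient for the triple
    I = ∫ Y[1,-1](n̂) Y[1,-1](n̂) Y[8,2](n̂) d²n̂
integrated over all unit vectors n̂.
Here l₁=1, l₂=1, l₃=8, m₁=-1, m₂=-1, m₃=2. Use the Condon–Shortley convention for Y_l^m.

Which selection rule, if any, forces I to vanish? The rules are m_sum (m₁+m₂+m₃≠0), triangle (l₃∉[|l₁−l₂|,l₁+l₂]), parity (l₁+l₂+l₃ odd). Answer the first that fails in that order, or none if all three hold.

m₁+m₂+m₃ = -1 − 1 + 2 = 0  ✓
triangle: |1−1|=0 ≤ l₃=8 ≤ 1+1=2  ✗
parity: l₁+l₂+l₃ = 10 is even

triangle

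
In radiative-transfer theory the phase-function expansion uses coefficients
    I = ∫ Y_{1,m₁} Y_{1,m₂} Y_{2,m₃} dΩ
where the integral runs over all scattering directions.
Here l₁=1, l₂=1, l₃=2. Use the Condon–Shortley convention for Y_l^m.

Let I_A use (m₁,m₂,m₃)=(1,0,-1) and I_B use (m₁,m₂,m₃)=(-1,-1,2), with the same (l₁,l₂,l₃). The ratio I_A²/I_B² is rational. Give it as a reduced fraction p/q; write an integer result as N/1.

Shared (l₁,l₂,l₃)=(1,1,2): N and (l;000)² cancel in I_A²/I_B².
A: Δ = 0!·2!·2!/5! = 1/30; Racah Σ t=0..0: t=0:+1/2 = 1/2; ⇒ 3j(1 1 2; 1 0 -1)² = 1/10, sgn -1
B: Δ = 0!·2!·2!/5! = 1/30; Racah Σ t=0..0: t=0:+1/4 = 1/4; ⇒ 3j(1 1 2; -1 -1 2)² = 1/5, sgn +1
I_A²/I_B² = (1/10)/(1/5) = 1/2

1/2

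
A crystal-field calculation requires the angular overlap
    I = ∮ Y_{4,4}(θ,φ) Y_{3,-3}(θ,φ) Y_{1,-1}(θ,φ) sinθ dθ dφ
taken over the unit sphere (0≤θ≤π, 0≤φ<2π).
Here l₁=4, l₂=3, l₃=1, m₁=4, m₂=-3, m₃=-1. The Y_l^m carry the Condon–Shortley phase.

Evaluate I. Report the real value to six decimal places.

Checks pass: Σm=0; 8 even; l₃=1∈[1,7].
(2·4+1)(2·3+1)(2·1+1) = 189
Δ: 6! 2! 0! / 9! → 1/252
sum: t=3:−1/36 = -1/36
3j²(4 3 1; 0 0 0) = Δ·Π!·Σ² = 4/63  (sign +1)
sum: t=0:+1/1440 = 1/1440
3j²(4 3 1; 4 -3 -1) = Δ·Π!·Σ² = 1/9  (sign +1)
combine: 4πI² = 189·4/63·1/9 = 4/3
take √, sign +1: I = 0.32573501

0.325735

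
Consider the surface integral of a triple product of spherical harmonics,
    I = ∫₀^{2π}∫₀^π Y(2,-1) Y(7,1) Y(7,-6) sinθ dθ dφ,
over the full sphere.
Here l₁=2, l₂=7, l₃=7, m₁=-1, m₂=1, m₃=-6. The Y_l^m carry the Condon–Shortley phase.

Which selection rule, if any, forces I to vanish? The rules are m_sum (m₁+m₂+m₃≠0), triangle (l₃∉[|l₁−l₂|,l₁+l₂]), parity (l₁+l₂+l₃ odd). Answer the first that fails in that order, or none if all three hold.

m_sum

Σmᵢ = -6  ✗
l₃∈[|l₁−l₂|,l₁+l₂]=[5,9], have l₃=7
Σlᵢ = 16 ⇒ even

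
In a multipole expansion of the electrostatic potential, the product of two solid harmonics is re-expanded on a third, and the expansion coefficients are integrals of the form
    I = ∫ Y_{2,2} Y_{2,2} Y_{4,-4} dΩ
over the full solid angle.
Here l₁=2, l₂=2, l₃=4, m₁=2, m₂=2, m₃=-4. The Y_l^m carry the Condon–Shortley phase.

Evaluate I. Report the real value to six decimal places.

Rules hold: Σm=0, L=8 even, 0≤4≤4.
N = 5·5·9 = 225
Δ = 0!·4!·4!/9! = 1/630
Racah Σ t=0..0: t=0:+1/16 = 1/16
⇒ 3j(2 2 4; 0 0 0)² = 2/35, sgn +1
Racah Σ t=0..0: t=0:+1/576 = 1/576
⇒ 3j(2 2 4; 2 2 -4)² = 1/9, sgn +1
4πI² = N·(3j₀)²·(3jₘ)² = 10/7
I = +1·√(1.42857/4π) = 0.33716777

0.337168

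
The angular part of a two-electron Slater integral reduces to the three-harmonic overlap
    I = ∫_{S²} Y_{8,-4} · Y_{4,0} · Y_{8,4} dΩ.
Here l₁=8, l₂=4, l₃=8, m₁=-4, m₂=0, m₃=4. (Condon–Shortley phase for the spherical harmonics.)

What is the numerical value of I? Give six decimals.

-0.082230

Rules hold: Σm=0, L=20 even, 4≤8≤12.
N = 17·9·17 = 2601
Δ = 4!·12!·4!/21! = 1/185175900
Racah Σ t=0..4: t=0:+1/557383680 t=1:−1/21772800 t=2:+1/8294400 t=3:−1/21772800 t=4:+1/557383680 = 1/30965760
⇒ 3j(8 4 8; 0 0 0)² = 36/4199, sgn +1
Racah Σ t=0..4: t=0:+1/275904921600 t=1:−1/1437004800 t=2:+1/116121600 t=3:−1/78382080 t=4:+1/557383680 = -1/328458240
⇒ 3j(8 4 8; -4 0 4)² = 16/4199, sgn -1
4πI² = N·(3j₀)²·(3jₘ)² = 5184/61009
I = -1·√(0.0849711/4π) = -0.08223006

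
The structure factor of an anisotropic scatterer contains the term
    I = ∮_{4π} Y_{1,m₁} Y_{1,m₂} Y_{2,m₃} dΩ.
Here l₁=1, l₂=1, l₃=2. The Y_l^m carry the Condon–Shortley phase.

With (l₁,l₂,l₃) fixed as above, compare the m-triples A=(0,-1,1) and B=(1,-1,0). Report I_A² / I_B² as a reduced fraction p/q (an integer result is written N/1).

Same 1,1,2: normalisation and zero-m 3j drop out of the ratio.
A: Δ: 0! 2! 2! / 5! → 1/30; sum: t=0:+1/2 = 1/2; 3j²(1 1 2; 0 -1 1) = Δ·Π!·Σ² = 1/10  (sign -1)
B: Δ: 0! 2! 2! / 5! → 1/30; sum: t=0:+1/4 = 1/4; 3j²(1 1 2; 1 -1 0) = Δ·Π!·Σ² = 1/30  (sign +1)
I_A²/I_B² = (1/10)/(1/30) = 3/1

3/1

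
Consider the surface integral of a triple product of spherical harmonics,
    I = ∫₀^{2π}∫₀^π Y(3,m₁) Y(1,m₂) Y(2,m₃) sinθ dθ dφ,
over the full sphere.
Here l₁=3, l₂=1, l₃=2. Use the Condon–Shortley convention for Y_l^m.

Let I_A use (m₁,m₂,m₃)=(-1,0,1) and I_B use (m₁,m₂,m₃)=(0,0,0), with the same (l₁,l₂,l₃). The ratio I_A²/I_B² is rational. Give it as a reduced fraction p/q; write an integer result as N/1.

8/9

Same 3,1,2: normalisation and zero-m 3j drop out of the ratio.
A: Δ: 2! 4! 0! / 7! → 1/105; sum: t=1:−1/6 = -1/6; 3j²(3 1 2; -1 0 1) = Δ·Π!·Σ² = 8/105  (sign +1)
B: Δ: 2! 4! 0! / 7! → 1/105; sum: t=1:−1/4 = -1/4; 3j²(3 1 2; 0 0 0) = Δ·Π!·Σ² = 3/35  (sign -1)
I_A²/I_B² = (8/105)/(3/35) = 8/9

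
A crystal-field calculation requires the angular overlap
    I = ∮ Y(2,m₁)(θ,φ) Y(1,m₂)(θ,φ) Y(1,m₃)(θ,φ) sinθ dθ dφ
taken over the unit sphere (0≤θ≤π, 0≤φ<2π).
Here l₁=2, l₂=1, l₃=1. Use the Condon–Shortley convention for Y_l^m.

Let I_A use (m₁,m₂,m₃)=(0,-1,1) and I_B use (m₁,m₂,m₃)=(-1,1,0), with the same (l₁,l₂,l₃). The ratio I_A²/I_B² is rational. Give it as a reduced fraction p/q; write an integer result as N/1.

Shared (l₁,l₂,l₃)=(2,1,1): N and (l;000)² cancel in I_A²/I_B².
A: Δ = 2!·2!·0!/5! = 1/30; Racah Σ t=0..0: t=0:+1/4 = 1/4; ⇒ 3j(2 1 1; 0 -1 1)² = 1/30, sgn +1
B: Δ = 2!·2!·0!/5! = 1/30; Racah Σ t=2..2: t=2:+1/2 = 1/2; ⇒ 3j(2 1 1; -1 1 0)² = 1/10, sgn -1
I_A²/I_B² = (1/30)/(1/10) = 1/3

1/3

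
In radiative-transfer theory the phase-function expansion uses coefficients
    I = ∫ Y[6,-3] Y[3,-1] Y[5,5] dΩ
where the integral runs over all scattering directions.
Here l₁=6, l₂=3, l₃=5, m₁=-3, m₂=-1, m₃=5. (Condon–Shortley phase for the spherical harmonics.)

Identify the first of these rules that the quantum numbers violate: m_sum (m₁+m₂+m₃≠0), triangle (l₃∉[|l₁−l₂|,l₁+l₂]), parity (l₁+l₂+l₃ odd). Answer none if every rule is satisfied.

m_sum

Σmᵢ = 1  ✗
l₃∈[|l₁−l₂|,l₁+l₂]=[3,9], have l₃=5
Σlᵢ = 14 ⇒ even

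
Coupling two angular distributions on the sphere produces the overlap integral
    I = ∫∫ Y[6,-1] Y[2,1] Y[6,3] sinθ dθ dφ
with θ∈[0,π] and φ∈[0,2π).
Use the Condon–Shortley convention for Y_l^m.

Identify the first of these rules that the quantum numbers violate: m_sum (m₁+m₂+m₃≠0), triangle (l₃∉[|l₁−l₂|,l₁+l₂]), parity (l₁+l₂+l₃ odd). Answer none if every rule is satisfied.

Σmᵢ = 3  ✗
l₃∈[|l₁−l₂|,l₁+l₂]=[4,8], have l₃=6
Σlᵢ = 14 ⇒ even

m_sum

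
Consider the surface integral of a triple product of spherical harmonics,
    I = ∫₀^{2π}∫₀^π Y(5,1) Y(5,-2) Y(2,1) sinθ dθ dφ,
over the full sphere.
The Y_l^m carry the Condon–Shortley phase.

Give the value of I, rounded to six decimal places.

m-sum 0 ✓  L=12 even ✓  0≤2≤10 ✓
Π(2lᵢ+1) = 11×11×5 = 605
triangle coeff Δ(5,5,2) = 1/38610
Σ_t [3,5]: t=3:−1/2880 t=4:+1/576 t=5:−1/2880 = 1/960
(3j)²=10/429 [(5 5 2; 0 0 0)], sign=+1
Σ_t [2,3]: t=2:+1/2880 t=3:−1/1440 = -1/2880
(3j)²=7/715 [(5 5 2; 1 -2 1)], sign=+1
⇒ 4πI² = 70/507
I = (+1)√(70/507/(4π)) = 0.10481902

0.104819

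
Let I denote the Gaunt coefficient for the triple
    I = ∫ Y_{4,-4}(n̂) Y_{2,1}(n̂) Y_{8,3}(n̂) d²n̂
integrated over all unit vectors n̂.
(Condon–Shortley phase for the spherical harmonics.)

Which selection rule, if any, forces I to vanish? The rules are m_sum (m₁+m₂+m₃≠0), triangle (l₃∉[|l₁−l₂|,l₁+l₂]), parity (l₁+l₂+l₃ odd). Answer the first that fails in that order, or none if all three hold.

triangle

Σmᵢ = 0  ✓
l₃∈[|l₁−l₂|,l₁+l₂]=[2,6], have l₃=8  ✗
Σlᵢ = 14 ⇒ even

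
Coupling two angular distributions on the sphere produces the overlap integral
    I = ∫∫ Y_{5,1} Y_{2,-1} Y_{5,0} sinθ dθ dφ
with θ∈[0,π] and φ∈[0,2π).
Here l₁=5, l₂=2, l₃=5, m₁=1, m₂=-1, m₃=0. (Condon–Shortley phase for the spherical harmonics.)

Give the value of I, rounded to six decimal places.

m-sum 0 ✓  L=12 even ✓  3≤5≤7 ✓
Π(2lᵢ+1) = 11×5×11 = 605
triangle coeff Δ(5,2,5) = 1/38610
Σ_t [0,2]: t=0:+1/2880 t=1:−1/576 t=2:+1/2880 = -1/960
(3j)²=10/429 [(5 2 5; 0 0 0)], sign=+1
Σ_t [0,1]: t=0:+1/1152 t=1:−1/1440 = 1/5760
(3j)²=1/858 [(5 2 5; 1 -1 0)], sign=-1
⇒ 4πI² = 25/1521
I = (-1)√(25/1521/(4π)) = -0.03616600

-0.036166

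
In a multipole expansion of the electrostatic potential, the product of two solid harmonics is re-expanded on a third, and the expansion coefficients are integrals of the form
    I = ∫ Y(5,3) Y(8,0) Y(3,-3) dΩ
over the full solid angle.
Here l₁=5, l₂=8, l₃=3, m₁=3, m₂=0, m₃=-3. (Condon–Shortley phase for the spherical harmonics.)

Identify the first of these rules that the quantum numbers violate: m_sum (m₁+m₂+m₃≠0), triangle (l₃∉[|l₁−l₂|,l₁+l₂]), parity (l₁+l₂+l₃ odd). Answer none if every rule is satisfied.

none

azimuthal sum: 3 + 0 − 3 = 0  ✓
3 ≤ 3 ≤ 13 (triangle on l)  ✓
L = 5 + 8 + 3 = 16 (even)  ✓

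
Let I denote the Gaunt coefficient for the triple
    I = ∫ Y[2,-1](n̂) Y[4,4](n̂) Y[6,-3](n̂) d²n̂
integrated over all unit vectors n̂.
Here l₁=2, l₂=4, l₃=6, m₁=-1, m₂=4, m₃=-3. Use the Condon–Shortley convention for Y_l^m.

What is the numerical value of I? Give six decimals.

Rules hold: Σm=0, L=12 even, 2≤6≤6.
N = 5·9·13 = 585
Δ = 0!·4!·8!/13! = 1/6435
Racah Σ t=0..0: t=0:+1/2304 = 1/2304
⇒ 3j(2 4 6; 0 0 0)² = 5/143, sgn +1
Racah Σ t=0..0: t=0:+1/241920 = 1/241920
⇒ 3j(2 4 6; -1 4 -3)² = 1/715, sgn -1
4πI² = N·(3j₀)²·(3jₘ)² = 45/1573
I = -1·√(0.0286078/4π) = -0.04771303

-0.047713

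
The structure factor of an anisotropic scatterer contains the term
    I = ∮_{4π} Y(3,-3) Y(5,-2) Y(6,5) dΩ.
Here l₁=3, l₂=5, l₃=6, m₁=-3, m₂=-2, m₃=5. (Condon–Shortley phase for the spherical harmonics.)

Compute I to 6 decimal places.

0.169016

Checks pass: Σm=0; 14 even; l₃=6∈[2,8].
(2·3+1)(2·5+1)(2·6+1) = 1001
Δ: 2! 4! 8! / 15! → 1/675675
sum: t=0:+1/8640 t=1:−1/2304 t=2:+1/8640 = -7/34560
3j²(3 5 6; 0 0 0) = Δ·Π!·Σ² = 7/429  (sign -1)
sum: t=2:+1/241920 = 1/241920
3j²(3 5 6; -3 -2 5) = Δ·Π!·Σ² = 2/91  (sign -1)
combine: 4πI² = 1001·7/429·2/91 = 14/39
take √, sign +1: I = 0.16901560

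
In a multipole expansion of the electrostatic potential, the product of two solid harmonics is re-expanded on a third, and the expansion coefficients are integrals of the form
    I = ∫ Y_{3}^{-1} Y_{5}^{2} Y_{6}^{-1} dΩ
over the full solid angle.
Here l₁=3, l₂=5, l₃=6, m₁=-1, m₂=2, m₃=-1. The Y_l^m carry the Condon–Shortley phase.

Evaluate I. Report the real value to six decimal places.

0.080575

Checks pass: Σm=0; 14 even; l₃=6∈[2,8].
(2·3+1)(2·5+1)(2·6+1) = 1001
Δ: 2! 4! 8! / 15! → 1/675675
sum: t=0:+1/8640 t=1:−1/2304 t=2:+1/8640 = -7/34560
3j²(3 5 6; 0 0 0) = Δ·Π!·Σ² = 7/429  (sign -1)
sum: t=0:+1/241920 t=1:−1/8640 t=2:+1/5760 = 1/16128
3j²(3 5 6; -1 2 -1) = Δ·Π!·Σ² = 5/1001  (sign -1)
combine: 4πI² = 1001·7/429·5/1001 = 35/429
take √, sign +1: I = 0.08057502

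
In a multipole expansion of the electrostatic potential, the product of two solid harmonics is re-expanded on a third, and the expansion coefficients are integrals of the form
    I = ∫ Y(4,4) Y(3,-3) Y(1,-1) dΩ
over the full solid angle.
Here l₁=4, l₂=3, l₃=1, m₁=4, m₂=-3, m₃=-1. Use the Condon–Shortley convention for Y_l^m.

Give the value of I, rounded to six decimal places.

m-sum 0 ✓  L=8 even ✓  1≤1≤7 ✓
Π(2lᵢ+1) = 9×7×3 = 189
triangle coeff Δ(4,3,1) = 1/252
Σ_t [3,3]: t=3:−1/36 = -1/36
(3j)²=4/63 [(4 3 1; 0 0 0)], sign=+1
Σ_t [0,0]: t=0:+1/1440 = 1/1440
(3j)²=1/9 [(4 3 1; 4 -3 -1)], sign=+1
⇒ 4πI² = 4/3
I = (+1)√(4/3/(4π)) = 0.32573501

0.325735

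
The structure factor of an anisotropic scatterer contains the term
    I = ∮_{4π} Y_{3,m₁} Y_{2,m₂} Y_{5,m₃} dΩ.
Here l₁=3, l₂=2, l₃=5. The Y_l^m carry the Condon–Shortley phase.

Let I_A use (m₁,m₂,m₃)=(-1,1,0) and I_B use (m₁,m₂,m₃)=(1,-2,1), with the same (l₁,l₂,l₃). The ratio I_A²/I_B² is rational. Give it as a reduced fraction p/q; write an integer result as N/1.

10/3

Same 3,2,5: normalisation and zero-m 3j drop out of the ratio.
A: Δ: 0! 6! 4! / 11! → 1/2310; sum: t=0:+1/288 = 1/288; 3j²(3 2 5; -1 1 0) = Δ·Π!·Σ² = 5/231  (sign -1)
B: Δ: 0! 6! 4! / 11! → 1/2310; sum: t=0:+1/1152 = 1/1152; 3j²(3 2 5; 1 -2 1) = Δ·Π!·Σ² = 1/154  (sign +1)
I_A²/I_B² = (5/231)/(1/154) = 10/3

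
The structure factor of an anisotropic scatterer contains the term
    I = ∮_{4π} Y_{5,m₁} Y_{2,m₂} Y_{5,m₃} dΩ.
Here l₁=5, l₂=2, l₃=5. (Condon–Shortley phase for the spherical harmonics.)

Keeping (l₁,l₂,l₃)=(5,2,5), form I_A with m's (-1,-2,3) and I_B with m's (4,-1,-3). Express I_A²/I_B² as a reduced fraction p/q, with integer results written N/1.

l's match ⇒ only the (l;m) 3-j factors differ between A and B.
A: triangle coeff Δ(5,2,5) = 1/38610; Σ_t [0,0]: t=0:+1/5760 = 1/5760; (3j)²=56/2145 [(5 2 5; -1 -2 3)], sign=+1
B: triangle coeff Δ(5,2,5) = 1/38610; Σ_t [0,1]: t=0:+1/10080 t=1:−1/80640 = 1/11520; (3j)²=49/1430 [(5 2 5; 4 -1 -3)], sign=+1
I_A²/I_B² = (56/2145)/(49/1430) = 16/21

16/21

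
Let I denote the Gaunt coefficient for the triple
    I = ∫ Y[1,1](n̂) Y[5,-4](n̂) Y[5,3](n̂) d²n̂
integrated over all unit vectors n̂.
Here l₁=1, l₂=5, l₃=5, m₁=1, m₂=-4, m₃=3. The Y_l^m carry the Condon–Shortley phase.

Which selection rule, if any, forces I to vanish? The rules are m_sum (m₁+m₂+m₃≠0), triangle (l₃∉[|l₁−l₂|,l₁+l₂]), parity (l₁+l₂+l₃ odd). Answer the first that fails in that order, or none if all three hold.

m₁+m₂+m₃ = 1 − 4 + 3 = 0  ✓
triangle: |1−5|=4 ≤ l₃=5 ≤ 1+5=6  ✓
parity: l₁+l₂+l₃ = 11 is odd  ✗

parity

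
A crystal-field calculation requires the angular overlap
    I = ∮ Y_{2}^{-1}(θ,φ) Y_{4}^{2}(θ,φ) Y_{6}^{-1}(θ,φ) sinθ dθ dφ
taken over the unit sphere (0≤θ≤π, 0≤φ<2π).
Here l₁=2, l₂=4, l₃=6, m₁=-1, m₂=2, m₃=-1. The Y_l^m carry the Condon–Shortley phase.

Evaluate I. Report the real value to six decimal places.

Rules hold: Σm=0, L=12 even, 2≤6≤6.
N = 5·9·13 = 585
Δ = 0!·4!·8!/13! = 1/6435
Racah Σ t=0..0: t=0:+1/2304 = 1/2304
⇒ 3j(2 4 6; 0 0 0)² = 5/143, sgn +1
Racah Σ t=0..0: t=0:+1/8640 = 1/8640
⇒ 3j(2 4 6; -1 2 -1)² = 14/1287, sgn -1
4πI² = N·(3j₀)²·(3jₘ)² = 350/1573
I = -1·√(0.222505/4π) = -0.13306527

-0.133065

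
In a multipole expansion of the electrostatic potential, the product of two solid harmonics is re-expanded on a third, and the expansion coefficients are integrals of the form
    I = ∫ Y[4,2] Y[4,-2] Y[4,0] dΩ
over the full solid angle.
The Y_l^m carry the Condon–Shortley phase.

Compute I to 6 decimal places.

-0.083698

m-sum 0 ✓  L=12 even ✓  0≤4≤8 ✓
Π(2lᵢ+1) = 9×9×9 = 729
triangle coeff Δ(4,4,4) = 1/450450
Σ_t [0,4]: t=0:+1/13824 t=1:−1/216 t=2:+1/64 t=3:−1/216 t=4:+1/13824 = 5/768
(3j)²=18/1001 [(4 4 4; 0 0 0)], sign=+1
Σ_t [0,2]: t=0:+1/384 t=1:−1/216 t=2:+1/2304 = -11/6912
(3j)²=11/1638 [(4 4 4; 2 -2 0)], sign=-1
⇒ 4πI² = 729/8281
I = (-1)√(729/8281/(4π)) = -0.08369845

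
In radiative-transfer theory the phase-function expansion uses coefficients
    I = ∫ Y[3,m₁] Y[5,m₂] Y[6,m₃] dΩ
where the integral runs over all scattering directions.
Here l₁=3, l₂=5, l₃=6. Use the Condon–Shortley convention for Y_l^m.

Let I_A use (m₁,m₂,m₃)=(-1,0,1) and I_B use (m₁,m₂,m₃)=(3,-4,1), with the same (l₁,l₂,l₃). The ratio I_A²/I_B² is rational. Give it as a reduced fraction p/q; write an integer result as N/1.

Same 3,5,6: normalisation and zero-m 3j drop out of the ratio.
A: Δ: 2! 4! 8! / 15! → 1/675675; sum: t=0:+1/34560 t=1:−1/3456 t=2:+1/5760 = -1/11520; 3j²(3 5 6; -1 0 1) = Δ·Π!·Σ² = 2/429  (sign +1)
B: Δ: 2! 4! 8! / 15! → 1/675675; sum: t=0:+1/241920 = 1/241920; 3j²(3 5 6; 3 -4 1) = Δ·Π!·Σ² = 4/1001  (sign -1)
I_A²/I_B² = (2/429)/(4/1001) = 7/6

7/6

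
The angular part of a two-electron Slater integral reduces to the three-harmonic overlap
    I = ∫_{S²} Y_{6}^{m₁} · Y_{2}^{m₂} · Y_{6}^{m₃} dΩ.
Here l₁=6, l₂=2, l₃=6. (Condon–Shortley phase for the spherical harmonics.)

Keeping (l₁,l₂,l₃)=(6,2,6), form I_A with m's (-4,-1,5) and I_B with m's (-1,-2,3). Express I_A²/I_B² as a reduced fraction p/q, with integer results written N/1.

Shared (l₁,l₂,l₃)=(6,2,6): N and (l;000)² cancel in I_A²/I_B².
A: Δ = 2!·10!·2!/15! = 1/90090; Racah Σ t=0..1: t=0:+1/7257600 t=1:−1/725760 = -1/806400; ⇒ 3j(6 2 6; -4 -1 5)² = 27/910, sgn +1
B: Δ = 2!·10!·2!/15! = 1/90090; Racah Σ t=0..0: t=0:+1/120960 = 1/120960; ⇒ 3j(6 2 6; -1 -2 3)² = 24/1001, sgn -1
I_A²/I_B² = (27/910)/(24/1001) = 99/80

99/80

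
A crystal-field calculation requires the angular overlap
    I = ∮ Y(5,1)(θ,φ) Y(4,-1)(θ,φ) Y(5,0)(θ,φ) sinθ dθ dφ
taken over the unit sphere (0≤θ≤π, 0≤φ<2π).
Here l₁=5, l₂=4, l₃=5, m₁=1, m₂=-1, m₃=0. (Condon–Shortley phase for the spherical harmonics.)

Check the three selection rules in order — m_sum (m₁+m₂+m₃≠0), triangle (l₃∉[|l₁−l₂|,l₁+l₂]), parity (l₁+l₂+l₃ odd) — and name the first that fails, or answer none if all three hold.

azimuthal sum: 1 − 1 + 0 = 0  ✓
1 ≤ 5 ≤ 9 (triangle on l)  ✓
L = 5 + 4 + 5 = 14 (even)  ✓

none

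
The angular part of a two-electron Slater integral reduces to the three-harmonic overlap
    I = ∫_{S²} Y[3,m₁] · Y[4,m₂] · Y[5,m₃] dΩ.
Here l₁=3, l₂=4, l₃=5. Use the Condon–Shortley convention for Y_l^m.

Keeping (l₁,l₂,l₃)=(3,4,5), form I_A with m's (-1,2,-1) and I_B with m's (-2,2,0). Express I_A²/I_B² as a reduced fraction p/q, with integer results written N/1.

1849/4800

Same 3,4,5: normalisation and zero-m 3j drop out of the ratio.
A: Δ: 2! 4! 6! / 13! → 1/180180; sum: t=0:+1/34560 t=1:−1/720 t=2:+1/384 = 43/34560; 3j²(3 4 5; -1 2 -1) = Δ·Π!·Σ² = 1849/180180  (sign +1)
B: Δ: 2! 4! 6! / 13! → 1/180180; sum: t=1:−1/2880 t=2:+1/576 = 1/720; 3j²(3 4 5; -2 2 0) = Δ·Π!·Σ² = 80/3003  (sign -1)
I_A²/I_B² = (1849/180180)/(80/3003) = 1849/4800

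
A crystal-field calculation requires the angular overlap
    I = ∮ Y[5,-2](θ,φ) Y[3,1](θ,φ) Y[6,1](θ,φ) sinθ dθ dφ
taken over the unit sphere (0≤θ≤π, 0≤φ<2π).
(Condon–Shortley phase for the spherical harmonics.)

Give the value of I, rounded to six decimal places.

Checks pass: Σm=0; 14 even; l₃=6∈[2,8].
(2·5+1)(2·3+1)(2·6+1) = 1001
Δ: 2! 8! 4! / 15! → 1/675675
sum: t=0:+1/8640 t=1:−1/2304 t=2:+1/8640 = -7/34560
3j²(5 3 6; 0 0 0) = Δ·Π!·Σ² = 7/429  (sign -1)
sum: t=0:+1/241920 t=1:−1/8640 t=2:+1/5760 = 1/16128
3j²(5 3 6; -2 1 1) = Δ·Π!·Σ² = 5/1001  (sign -1)
combine: 4πI² = 1001·7/429·5/1001 = 35/429
take √, sign +1: I = 0.08057502

0.080575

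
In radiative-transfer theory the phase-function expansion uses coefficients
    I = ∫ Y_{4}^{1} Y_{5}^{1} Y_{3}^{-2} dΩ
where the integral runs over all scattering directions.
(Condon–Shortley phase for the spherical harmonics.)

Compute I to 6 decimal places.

0.138239

m-sum 0 ✓  L=12 even ✓  1≤3≤9 ✓
Π(2lᵢ+1) = 9×11×7 = 693
triangle coeff Δ(4,5,3) = 1/180180
Σ_t [2,4]: t=2:+1/576 t=3:−1/144 t=4:+1/576 = -1/288
(3j)²=20/1001 [(4 5 3; 0 0 0)], sign=+1
Σ_t [2,3]: t=2:+1/1152 t=3:−1/432 = -5/3456
(3j)²=625/36036 [(4 5 3; 1 1 -2)], sign=+1
⇒ 4πI² = 3125/13013
I = (+1)√(3125/13013/(4π)) = 0.13823925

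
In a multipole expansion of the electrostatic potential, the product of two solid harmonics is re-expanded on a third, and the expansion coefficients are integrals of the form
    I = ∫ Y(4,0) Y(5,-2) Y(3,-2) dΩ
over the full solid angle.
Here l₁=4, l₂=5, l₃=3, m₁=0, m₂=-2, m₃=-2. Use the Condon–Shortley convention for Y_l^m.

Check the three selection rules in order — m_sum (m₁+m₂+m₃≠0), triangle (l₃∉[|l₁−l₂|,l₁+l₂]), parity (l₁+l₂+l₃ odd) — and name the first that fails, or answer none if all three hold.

Σmᵢ = -4  ✗
l₃∈[|l₁−l₂|,l₁+l₂]=[1,9], have l₃=3
Σlᵢ = 12 ⇒ even

m_sum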